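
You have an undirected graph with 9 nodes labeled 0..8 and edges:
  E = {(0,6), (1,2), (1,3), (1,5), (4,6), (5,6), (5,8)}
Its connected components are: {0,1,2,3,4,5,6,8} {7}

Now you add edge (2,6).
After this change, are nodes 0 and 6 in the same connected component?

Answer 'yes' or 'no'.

Initial components: {0,1,2,3,4,5,6,8} {7}
Adding edge (2,6): both already in same component {0,1,2,3,4,5,6,8}. No change.
New components: {0,1,2,3,4,5,6,8} {7}
Are 0 and 6 in the same component? yes

Answer: yes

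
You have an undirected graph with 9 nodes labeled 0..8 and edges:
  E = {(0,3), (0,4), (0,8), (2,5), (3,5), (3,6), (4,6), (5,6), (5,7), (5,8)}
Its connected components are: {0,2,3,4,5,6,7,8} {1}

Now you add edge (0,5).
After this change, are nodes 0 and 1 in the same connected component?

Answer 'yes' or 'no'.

Answer: no

Derivation:
Initial components: {0,2,3,4,5,6,7,8} {1}
Adding edge (0,5): both already in same component {0,2,3,4,5,6,7,8}. No change.
New components: {0,2,3,4,5,6,7,8} {1}
Are 0 and 1 in the same component? no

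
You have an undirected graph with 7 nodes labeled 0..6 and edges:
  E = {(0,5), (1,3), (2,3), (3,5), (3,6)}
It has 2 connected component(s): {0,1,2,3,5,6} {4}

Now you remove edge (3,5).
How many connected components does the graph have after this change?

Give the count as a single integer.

Answer: 3

Derivation:
Initial component count: 2
Remove (3,5): it was a bridge. Count increases: 2 -> 3.
  After removal, components: {0,5} {1,2,3,6} {4}
New component count: 3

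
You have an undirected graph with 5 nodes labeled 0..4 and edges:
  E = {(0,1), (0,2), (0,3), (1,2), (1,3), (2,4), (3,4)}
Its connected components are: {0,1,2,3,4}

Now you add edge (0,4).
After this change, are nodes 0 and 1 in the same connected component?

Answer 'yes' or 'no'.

Answer: yes

Derivation:
Initial components: {0,1,2,3,4}
Adding edge (0,4): both already in same component {0,1,2,3,4}. No change.
New components: {0,1,2,3,4}
Are 0 and 1 in the same component? yes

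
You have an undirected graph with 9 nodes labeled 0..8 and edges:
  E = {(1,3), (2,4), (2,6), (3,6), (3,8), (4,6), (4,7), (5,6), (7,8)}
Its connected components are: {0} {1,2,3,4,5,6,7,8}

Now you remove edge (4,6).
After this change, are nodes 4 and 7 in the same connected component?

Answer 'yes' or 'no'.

Answer: yes

Derivation:
Initial components: {0} {1,2,3,4,5,6,7,8}
Removing edge (4,6): not a bridge — component count unchanged at 2.
New components: {0} {1,2,3,4,5,6,7,8}
Are 4 and 7 in the same component? yes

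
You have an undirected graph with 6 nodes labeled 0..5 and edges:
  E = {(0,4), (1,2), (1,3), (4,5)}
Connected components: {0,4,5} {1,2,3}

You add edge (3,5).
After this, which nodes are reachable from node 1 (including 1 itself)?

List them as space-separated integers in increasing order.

Answer: 0 1 2 3 4 5

Derivation:
Before: nodes reachable from 1: {1,2,3}
Adding (3,5): merges 1's component with another. Reachability grows.
After: nodes reachable from 1: {0,1,2,3,4,5}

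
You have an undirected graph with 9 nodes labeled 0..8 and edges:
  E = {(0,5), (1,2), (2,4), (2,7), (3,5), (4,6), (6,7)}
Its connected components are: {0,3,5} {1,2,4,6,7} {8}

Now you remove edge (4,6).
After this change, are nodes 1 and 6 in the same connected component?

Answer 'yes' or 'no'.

Answer: yes

Derivation:
Initial components: {0,3,5} {1,2,4,6,7} {8}
Removing edge (4,6): not a bridge — component count unchanged at 3.
New components: {0,3,5} {1,2,4,6,7} {8}
Are 1 and 6 in the same component? yes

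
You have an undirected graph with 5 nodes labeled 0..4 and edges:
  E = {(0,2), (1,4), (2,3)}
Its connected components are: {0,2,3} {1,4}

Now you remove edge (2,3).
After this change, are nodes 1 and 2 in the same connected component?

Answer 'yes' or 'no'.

Initial components: {0,2,3} {1,4}
Removing edge (2,3): it was a bridge — component count 2 -> 3.
New components: {0,2} {1,4} {3}
Are 1 and 2 in the same component? no

Answer: no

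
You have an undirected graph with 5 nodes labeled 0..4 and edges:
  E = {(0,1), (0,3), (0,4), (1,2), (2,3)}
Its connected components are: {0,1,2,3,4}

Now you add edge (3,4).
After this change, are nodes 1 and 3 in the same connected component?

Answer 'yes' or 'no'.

Answer: yes

Derivation:
Initial components: {0,1,2,3,4}
Adding edge (3,4): both already in same component {0,1,2,3,4}. No change.
New components: {0,1,2,3,4}
Are 1 and 3 in the same component? yes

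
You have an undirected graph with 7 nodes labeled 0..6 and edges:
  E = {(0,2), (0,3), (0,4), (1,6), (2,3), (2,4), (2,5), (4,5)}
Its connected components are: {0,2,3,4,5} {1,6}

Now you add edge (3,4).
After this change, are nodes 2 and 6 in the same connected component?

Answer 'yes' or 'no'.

Initial components: {0,2,3,4,5} {1,6}
Adding edge (3,4): both already in same component {0,2,3,4,5}. No change.
New components: {0,2,3,4,5} {1,6}
Are 2 and 6 in the same component? no

Answer: no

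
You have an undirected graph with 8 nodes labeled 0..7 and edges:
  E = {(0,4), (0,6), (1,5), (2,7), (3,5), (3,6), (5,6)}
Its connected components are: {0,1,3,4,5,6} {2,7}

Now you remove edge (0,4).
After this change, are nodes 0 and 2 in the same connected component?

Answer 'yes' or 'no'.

Initial components: {0,1,3,4,5,6} {2,7}
Removing edge (0,4): it was a bridge — component count 2 -> 3.
New components: {0,1,3,5,6} {2,7} {4}
Are 0 and 2 in the same component? no

Answer: no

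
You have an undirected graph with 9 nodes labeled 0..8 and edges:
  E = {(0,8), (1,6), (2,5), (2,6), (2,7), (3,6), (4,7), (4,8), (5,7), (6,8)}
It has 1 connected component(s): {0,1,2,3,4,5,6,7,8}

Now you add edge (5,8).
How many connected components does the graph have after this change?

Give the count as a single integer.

Answer: 1

Derivation:
Initial component count: 1
Add (5,8): endpoints already in same component. Count unchanged: 1.
New component count: 1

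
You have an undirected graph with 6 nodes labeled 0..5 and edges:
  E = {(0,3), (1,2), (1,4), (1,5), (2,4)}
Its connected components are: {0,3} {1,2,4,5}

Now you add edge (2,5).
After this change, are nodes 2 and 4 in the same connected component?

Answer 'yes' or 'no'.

Answer: yes

Derivation:
Initial components: {0,3} {1,2,4,5}
Adding edge (2,5): both already in same component {1,2,4,5}. No change.
New components: {0,3} {1,2,4,5}
Are 2 and 4 in the same component? yes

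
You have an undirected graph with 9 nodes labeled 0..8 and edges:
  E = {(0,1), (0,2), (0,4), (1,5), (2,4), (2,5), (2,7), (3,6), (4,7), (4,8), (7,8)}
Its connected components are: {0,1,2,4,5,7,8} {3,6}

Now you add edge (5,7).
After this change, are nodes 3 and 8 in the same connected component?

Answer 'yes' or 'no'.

Initial components: {0,1,2,4,5,7,8} {3,6}
Adding edge (5,7): both already in same component {0,1,2,4,5,7,8}. No change.
New components: {0,1,2,4,5,7,8} {3,6}
Are 3 and 8 in the same component? no

Answer: no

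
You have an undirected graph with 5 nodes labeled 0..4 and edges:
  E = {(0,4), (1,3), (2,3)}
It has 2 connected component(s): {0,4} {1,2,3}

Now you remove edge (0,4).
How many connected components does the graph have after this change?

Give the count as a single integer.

Initial component count: 2
Remove (0,4): it was a bridge. Count increases: 2 -> 3.
  After removal, components: {0} {1,2,3} {4}
New component count: 3

Answer: 3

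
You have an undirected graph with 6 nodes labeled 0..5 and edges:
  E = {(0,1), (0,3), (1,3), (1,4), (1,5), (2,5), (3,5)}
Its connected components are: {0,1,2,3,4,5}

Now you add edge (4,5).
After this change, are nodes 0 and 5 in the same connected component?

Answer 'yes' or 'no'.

Initial components: {0,1,2,3,4,5}
Adding edge (4,5): both already in same component {0,1,2,3,4,5}. No change.
New components: {0,1,2,3,4,5}
Are 0 and 5 in the same component? yes

Answer: yes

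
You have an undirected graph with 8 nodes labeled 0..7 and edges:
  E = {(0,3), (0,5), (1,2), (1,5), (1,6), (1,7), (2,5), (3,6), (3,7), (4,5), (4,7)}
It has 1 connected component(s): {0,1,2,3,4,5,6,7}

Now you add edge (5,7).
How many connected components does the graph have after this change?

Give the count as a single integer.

Initial component count: 1
Add (5,7): endpoints already in same component. Count unchanged: 1.
New component count: 1

Answer: 1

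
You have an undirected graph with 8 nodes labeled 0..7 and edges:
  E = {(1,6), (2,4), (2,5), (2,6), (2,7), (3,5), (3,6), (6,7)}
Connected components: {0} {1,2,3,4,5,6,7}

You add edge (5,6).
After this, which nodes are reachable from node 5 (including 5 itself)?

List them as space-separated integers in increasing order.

Answer: 1 2 3 4 5 6 7

Derivation:
Before: nodes reachable from 5: {1,2,3,4,5,6,7}
Adding (5,6): both endpoints already in same component. Reachability from 5 unchanged.
After: nodes reachable from 5: {1,2,3,4,5,6,7}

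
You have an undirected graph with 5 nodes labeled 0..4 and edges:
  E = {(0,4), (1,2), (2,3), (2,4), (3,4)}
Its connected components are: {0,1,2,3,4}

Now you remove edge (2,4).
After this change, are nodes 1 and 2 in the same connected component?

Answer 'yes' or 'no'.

Answer: yes

Derivation:
Initial components: {0,1,2,3,4}
Removing edge (2,4): not a bridge — component count unchanged at 1.
New components: {0,1,2,3,4}
Are 1 and 2 in the same component? yes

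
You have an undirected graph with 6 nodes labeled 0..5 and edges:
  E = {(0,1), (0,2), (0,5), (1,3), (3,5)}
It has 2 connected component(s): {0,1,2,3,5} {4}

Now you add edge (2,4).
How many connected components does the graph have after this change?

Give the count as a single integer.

Initial component count: 2
Add (2,4): merges two components. Count decreases: 2 -> 1.
New component count: 1

Answer: 1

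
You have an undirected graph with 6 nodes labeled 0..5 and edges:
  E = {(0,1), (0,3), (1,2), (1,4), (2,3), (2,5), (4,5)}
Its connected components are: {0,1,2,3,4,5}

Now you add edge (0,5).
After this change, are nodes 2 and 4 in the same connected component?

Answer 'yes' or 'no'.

Answer: yes

Derivation:
Initial components: {0,1,2,3,4,5}
Adding edge (0,5): both already in same component {0,1,2,3,4,5}. No change.
New components: {0,1,2,3,4,5}
Are 2 and 4 in the same component? yes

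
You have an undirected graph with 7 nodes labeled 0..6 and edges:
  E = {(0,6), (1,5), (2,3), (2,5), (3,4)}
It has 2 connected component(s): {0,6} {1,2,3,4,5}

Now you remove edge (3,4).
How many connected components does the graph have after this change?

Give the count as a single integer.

Answer: 3

Derivation:
Initial component count: 2
Remove (3,4): it was a bridge. Count increases: 2 -> 3.
  After removal, components: {0,6} {1,2,3,5} {4}
New component count: 3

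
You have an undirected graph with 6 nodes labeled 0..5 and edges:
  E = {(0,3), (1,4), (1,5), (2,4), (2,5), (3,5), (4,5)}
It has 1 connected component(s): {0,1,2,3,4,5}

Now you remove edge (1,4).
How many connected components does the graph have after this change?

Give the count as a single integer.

Initial component count: 1
Remove (1,4): not a bridge. Count unchanged: 1.
  After removal, components: {0,1,2,3,4,5}
New component count: 1

Answer: 1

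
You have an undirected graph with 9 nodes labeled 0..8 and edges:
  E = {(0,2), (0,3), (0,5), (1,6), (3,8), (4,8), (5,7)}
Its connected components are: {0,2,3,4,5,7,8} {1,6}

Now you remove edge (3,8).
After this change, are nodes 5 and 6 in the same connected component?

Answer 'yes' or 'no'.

Answer: no

Derivation:
Initial components: {0,2,3,4,5,7,8} {1,6}
Removing edge (3,8): it was a bridge — component count 2 -> 3.
New components: {0,2,3,5,7} {1,6} {4,8}
Are 5 and 6 in the same component? no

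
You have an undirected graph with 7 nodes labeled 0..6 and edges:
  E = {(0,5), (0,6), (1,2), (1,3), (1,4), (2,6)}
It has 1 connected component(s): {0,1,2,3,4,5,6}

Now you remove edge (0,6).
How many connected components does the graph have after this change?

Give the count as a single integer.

Initial component count: 1
Remove (0,6): it was a bridge. Count increases: 1 -> 2.
  After removal, components: {0,5} {1,2,3,4,6}
New component count: 2

Answer: 2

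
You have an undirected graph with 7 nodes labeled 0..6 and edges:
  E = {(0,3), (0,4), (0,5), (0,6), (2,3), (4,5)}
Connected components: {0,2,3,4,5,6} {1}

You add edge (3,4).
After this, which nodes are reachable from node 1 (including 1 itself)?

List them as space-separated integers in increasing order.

Before: nodes reachable from 1: {1}
Adding (3,4): both endpoints already in same component. Reachability from 1 unchanged.
After: nodes reachable from 1: {1}

Answer: 1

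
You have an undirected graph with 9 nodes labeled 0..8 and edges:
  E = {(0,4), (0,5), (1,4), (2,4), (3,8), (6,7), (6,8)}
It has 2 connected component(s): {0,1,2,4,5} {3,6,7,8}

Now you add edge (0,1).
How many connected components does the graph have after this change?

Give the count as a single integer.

Answer: 2

Derivation:
Initial component count: 2
Add (0,1): endpoints already in same component. Count unchanged: 2.
New component count: 2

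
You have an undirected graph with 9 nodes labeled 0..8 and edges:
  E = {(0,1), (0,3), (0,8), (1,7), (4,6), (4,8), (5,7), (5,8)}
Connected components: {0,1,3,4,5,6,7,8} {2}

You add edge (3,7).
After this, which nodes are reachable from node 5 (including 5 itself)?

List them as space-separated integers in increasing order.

Answer: 0 1 3 4 5 6 7 8

Derivation:
Before: nodes reachable from 5: {0,1,3,4,5,6,7,8}
Adding (3,7): both endpoints already in same component. Reachability from 5 unchanged.
After: nodes reachable from 5: {0,1,3,4,5,6,7,8}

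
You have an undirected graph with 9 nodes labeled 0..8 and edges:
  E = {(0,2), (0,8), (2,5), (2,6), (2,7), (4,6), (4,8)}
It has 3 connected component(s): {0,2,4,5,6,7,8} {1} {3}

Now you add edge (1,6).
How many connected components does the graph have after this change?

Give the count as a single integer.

Initial component count: 3
Add (1,6): merges two components. Count decreases: 3 -> 2.
New component count: 2

Answer: 2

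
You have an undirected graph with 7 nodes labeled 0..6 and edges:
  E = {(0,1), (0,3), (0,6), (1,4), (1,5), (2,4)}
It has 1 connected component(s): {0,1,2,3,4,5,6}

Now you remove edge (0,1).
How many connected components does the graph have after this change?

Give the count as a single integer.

Answer: 2

Derivation:
Initial component count: 1
Remove (0,1): it was a bridge. Count increases: 1 -> 2.
  After removal, components: {0,3,6} {1,2,4,5}
New component count: 2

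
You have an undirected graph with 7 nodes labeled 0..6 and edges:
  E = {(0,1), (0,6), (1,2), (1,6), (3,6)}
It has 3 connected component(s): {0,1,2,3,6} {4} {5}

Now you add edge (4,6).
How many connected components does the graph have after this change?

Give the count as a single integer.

Initial component count: 3
Add (4,6): merges two components. Count decreases: 3 -> 2.
New component count: 2

Answer: 2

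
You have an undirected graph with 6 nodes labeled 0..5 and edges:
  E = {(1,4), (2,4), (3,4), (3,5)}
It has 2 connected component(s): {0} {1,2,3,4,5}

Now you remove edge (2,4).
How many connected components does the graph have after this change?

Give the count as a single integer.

Answer: 3

Derivation:
Initial component count: 2
Remove (2,4): it was a bridge. Count increases: 2 -> 3.
  After removal, components: {0} {1,3,4,5} {2}
New component count: 3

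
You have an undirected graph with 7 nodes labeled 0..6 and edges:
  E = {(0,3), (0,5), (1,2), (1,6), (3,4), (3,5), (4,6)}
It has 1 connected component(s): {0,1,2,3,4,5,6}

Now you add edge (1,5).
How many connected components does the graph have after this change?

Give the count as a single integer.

Answer: 1

Derivation:
Initial component count: 1
Add (1,5): endpoints already in same component. Count unchanged: 1.
New component count: 1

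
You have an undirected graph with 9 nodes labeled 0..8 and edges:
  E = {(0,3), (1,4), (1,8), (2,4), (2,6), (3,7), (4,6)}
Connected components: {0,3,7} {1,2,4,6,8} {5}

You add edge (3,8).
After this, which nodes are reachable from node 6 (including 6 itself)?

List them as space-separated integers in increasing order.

Answer: 0 1 2 3 4 6 7 8

Derivation:
Before: nodes reachable from 6: {1,2,4,6,8}
Adding (3,8): merges 6's component with another. Reachability grows.
After: nodes reachable from 6: {0,1,2,3,4,6,7,8}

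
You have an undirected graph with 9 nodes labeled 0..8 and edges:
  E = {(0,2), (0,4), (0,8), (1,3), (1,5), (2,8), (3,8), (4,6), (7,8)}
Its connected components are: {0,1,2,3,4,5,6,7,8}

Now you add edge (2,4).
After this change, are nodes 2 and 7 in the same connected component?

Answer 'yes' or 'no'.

Answer: yes

Derivation:
Initial components: {0,1,2,3,4,5,6,7,8}
Adding edge (2,4): both already in same component {0,1,2,3,4,5,6,7,8}. No change.
New components: {0,1,2,3,4,5,6,7,8}
Are 2 and 7 in the same component? yes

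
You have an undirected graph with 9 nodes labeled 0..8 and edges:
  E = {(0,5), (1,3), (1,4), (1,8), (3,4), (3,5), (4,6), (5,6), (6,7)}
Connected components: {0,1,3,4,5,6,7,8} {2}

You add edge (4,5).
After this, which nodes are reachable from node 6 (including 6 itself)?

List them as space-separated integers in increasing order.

Before: nodes reachable from 6: {0,1,3,4,5,6,7,8}
Adding (4,5): both endpoints already in same component. Reachability from 6 unchanged.
After: nodes reachable from 6: {0,1,3,4,5,6,7,8}

Answer: 0 1 3 4 5 6 7 8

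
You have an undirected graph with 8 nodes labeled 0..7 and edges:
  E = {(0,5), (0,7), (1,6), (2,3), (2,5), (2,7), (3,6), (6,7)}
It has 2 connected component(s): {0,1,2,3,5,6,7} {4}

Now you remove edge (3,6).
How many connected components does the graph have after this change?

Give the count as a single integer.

Initial component count: 2
Remove (3,6): not a bridge. Count unchanged: 2.
  After removal, components: {0,1,2,3,5,6,7} {4}
New component count: 2

Answer: 2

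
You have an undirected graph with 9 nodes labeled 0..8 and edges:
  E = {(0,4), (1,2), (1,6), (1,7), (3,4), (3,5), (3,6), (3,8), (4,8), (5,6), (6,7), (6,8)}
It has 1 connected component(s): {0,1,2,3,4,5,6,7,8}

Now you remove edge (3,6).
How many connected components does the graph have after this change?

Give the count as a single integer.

Initial component count: 1
Remove (3,6): not a bridge. Count unchanged: 1.
  After removal, components: {0,1,2,3,4,5,6,7,8}
New component count: 1

Answer: 1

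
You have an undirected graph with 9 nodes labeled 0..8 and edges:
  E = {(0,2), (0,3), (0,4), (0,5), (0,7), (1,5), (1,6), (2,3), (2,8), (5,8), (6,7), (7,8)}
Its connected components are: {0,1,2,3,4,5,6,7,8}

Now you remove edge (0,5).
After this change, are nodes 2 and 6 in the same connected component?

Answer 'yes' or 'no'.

Answer: yes

Derivation:
Initial components: {0,1,2,3,4,5,6,7,8}
Removing edge (0,5): not a bridge — component count unchanged at 1.
New components: {0,1,2,3,4,5,6,7,8}
Are 2 and 6 in the same component? yes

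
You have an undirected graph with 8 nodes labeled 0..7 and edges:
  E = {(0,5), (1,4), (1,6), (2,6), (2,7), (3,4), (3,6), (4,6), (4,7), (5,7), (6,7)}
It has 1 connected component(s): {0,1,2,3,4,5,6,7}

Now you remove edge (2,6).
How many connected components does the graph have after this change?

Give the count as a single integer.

Answer: 1

Derivation:
Initial component count: 1
Remove (2,6): not a bridge. Count unchanged: 1.
  After removal, components: {0,1,2,3,4,5,6,7}
New component count: 1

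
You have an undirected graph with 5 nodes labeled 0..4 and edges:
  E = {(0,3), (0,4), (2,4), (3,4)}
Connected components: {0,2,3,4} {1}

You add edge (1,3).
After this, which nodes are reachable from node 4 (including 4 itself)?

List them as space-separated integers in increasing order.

Answer: 0 1 2 3 4

Derivation:
Before: nodes reachable from 4: {0,2,3,4}
Adding (1,3): merges 4's component with another. Reachability grows.
After: nodes reachable from 4: {0,1,2,3,4}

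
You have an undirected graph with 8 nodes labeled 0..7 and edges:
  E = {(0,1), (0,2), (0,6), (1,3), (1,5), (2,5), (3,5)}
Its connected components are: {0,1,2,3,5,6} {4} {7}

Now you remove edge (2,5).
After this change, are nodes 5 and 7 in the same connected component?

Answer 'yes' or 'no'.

Initial components: {0,1,2,3,5,6} {4} {7}
Removing edge (2,5): not a bridge — component count unchanged at 3.
New components: {0,1,2,3,5,6} {4} {7}
Are 5 and 7 in the same component? no

Answer: no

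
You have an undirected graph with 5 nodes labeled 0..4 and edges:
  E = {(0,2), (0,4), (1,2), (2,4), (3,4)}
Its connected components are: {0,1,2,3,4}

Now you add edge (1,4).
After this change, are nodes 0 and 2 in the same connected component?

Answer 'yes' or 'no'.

Initial components: {0,1,2,3,4}
Adding edge (1,4): both already in same component {0,1,2,3,4}. No change.
New components: {0,1,2,3,4}
Are 0 and 2 in the same component? yes

Answer: yes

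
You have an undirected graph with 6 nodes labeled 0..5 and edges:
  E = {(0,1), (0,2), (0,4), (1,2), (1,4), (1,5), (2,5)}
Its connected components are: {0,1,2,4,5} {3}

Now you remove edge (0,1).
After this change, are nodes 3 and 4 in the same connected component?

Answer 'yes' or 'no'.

Initial components: {0,1,2,4,5} {3}
Removing edge (0,1): not a bridge — component count unchanged at 2.
New components: {0,1,2,4,5} {3}
Are 3 and 4 in the same component? no

Answer: no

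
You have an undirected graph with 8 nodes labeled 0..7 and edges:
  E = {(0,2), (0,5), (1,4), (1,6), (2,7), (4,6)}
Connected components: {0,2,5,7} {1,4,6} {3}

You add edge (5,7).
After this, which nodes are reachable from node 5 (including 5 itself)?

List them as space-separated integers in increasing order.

Before: nodes reachable from 5: {0,2,5,7}
Adding (5,7): both endpoints already in same component. Reachability from 5 unchanged.
After: nodes reachable from 5: {0,2,5,7}

Answer: 0 2 5 7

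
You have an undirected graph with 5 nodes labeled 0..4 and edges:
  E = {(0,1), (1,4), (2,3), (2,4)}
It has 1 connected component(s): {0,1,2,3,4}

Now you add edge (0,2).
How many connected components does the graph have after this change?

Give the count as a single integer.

Answer: 1

Derivation:
Initial component count: 1
Add (0,2): endpoints already in same component. Count unchanged: 1.
New component count: 1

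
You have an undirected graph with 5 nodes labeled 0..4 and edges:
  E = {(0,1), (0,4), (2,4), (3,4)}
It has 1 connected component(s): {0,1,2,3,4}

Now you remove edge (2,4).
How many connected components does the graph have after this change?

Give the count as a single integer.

Answer: 2

Derivation:
Initial component count: 1
Remove (2,4): it was a bridge. Count increases: 1 -> 2.
  After removal, components: {0,1,3,4} {2}
New component count: 2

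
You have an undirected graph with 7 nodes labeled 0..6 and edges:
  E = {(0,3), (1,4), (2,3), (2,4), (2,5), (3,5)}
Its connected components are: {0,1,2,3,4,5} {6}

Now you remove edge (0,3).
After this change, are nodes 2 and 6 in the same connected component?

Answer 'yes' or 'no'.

Initial components: {0,1,2,3,4,5} {6}
Removing edge (0,3): it was a bridge — component count 2 -> 3.
New components: {0} {1,2,3,4,5} {6}
Are 2 and 6 in the same component? no

Answer: no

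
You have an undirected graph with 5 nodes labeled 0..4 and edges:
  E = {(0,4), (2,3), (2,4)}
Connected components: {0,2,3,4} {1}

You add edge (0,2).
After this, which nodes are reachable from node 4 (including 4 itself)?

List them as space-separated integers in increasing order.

Answer: 0 2 3 4

Derivation:
Before: nodes reachable from 4: {0,2,3,4}
Adding (0,2): both endpoints already in same component. Reachability from 4 unchanged.
After: nodes reachable from 4: {0,2,3,4}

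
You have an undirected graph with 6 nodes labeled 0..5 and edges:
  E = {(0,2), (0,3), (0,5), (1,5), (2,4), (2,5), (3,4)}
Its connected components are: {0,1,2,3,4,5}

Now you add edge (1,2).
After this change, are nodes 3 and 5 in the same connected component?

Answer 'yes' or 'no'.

Answer: yes

Derivation:
Initial components: {0,1,2,3,4,5}
Adding edge (1,2): both already in same component {0,1,2,3,4,5}. No change.
New components: {0,1,2,3,4,5}
Are 3 and 5 in the same component? yes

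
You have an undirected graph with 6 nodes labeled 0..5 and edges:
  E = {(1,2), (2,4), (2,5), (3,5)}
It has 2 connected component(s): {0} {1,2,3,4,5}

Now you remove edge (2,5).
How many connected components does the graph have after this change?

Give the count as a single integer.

Initial component count: 2
Remove (2,5): it was a bridge. Count increases: 2 -> 3.
  After removal, components: {0} {1,2,4} {3,5}
New component count: 3

Answer: 3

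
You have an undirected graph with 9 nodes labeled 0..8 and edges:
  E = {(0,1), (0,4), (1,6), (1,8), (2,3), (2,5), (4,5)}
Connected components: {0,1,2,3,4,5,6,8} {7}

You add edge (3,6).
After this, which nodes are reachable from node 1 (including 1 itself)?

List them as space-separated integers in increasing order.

Before: nodes reachable from 1: {0,1,2,3,4,5,6,8}
Adding (3,6): both endpoints already in same component. Reachability from 1 unchanged.
After: nodes reachable from 1: {0,1,2,3,4,5,6,8}

Answer: 0 1 2 3 4 5 6 8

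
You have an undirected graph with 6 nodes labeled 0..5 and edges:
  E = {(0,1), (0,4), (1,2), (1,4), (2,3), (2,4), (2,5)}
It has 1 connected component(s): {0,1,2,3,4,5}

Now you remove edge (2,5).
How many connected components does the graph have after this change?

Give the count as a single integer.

Answer: 2

Derivation:
Initial component count: 1
Remove (2,5): it was a bridge. Count increases: 1 -> 2.
  After removal, components: {0,1,2,3,4} {5}
New component count: 2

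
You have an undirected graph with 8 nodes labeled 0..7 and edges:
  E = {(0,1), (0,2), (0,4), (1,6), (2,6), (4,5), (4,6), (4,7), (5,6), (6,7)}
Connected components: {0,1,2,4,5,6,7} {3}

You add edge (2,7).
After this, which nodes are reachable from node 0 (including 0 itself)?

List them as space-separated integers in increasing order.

Answer: 0 1 2 4 5 6 7

Derivation:
Before: nodes reachable from 0: {0,1,2,4,5,6,7}
Adding (2,7): both endpoints already in same component. Reachability from 0 unchanged.
After: nodes reachable from 0: {0,1,2,4,5,6,7}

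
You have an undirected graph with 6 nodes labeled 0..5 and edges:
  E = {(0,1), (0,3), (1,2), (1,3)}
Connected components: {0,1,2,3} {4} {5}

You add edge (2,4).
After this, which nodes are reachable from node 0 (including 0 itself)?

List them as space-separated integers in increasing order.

Before: nodes reachable from 0: {0,1,2,3}
Adding (2,4): merges 0's component with another. Reachability grows.
After: nodes reachable from 0: {0,1,2,3,4}

Answer: 0 1 2 3 4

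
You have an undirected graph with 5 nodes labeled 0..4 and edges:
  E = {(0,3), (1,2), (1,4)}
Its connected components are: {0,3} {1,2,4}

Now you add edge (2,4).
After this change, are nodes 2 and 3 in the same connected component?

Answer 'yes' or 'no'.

Answer: no

Derivation:
Initial components: {0,3} {1,2,4}
Adding edge (2,4): both already in same component {1,2,4}. No change.
New components: {0,3} {1,2,4}
Are 2 and 3 in the same component? no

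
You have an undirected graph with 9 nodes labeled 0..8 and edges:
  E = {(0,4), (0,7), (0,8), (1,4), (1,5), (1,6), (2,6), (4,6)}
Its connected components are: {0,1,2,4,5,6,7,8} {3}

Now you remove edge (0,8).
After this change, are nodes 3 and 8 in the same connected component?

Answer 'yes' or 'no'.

Initial components: {0,1,2,4,5,6,7,8} {3}
Removing edge (0,8): it was a bridge — component count 2 -> 3.
New components: {0,1,2,4,5,6,7} {3} {8}
Are 3 and 8 in the same component? no

Answer: no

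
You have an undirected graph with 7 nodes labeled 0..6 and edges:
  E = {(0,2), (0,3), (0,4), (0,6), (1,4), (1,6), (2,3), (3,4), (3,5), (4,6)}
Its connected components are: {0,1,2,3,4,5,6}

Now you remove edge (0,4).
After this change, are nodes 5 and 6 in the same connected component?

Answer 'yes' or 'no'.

Initial components: {0,1,2,3,4,5,6}
Removing edge (0,4): not a bridge — component count unchanged at 1.
New components: {0,1,2,3,4,5,6}
Are 5 and 6 in the same component? yes

Answer: yes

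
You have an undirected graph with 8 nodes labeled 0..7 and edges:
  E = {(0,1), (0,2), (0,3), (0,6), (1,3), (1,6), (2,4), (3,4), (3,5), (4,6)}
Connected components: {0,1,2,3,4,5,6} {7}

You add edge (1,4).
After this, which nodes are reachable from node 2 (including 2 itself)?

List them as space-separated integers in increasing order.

Answer: 0 1 2 3 4 5 6

Derivation:
Before: nodes reachable from 2: {0,1,2,3,4,5,6}
Adding (1,4): both endpoints already in same component. Reachability from 2 unchanged.
After: nodes reachable from 2: {0,1,2,3,4,5,6}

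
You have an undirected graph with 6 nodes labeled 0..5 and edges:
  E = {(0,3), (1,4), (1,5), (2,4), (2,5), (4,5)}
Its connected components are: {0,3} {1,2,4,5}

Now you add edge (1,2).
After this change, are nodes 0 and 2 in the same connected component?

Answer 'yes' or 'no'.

Answer: no

Derivation:
Initial components: {0,3} {1,2,4,5}
Adding edge (1,2): both already in same component {1,2,4,5}. No change.
New components: {0,3} {1,2,4,5}
Are 0 and 2 in the same component? no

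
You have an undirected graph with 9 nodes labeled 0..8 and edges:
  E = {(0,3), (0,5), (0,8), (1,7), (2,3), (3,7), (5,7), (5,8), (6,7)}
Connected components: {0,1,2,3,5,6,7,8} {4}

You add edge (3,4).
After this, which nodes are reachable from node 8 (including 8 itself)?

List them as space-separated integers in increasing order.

Answer: 0 1 2 3 4 5 6 7 8

Derivation:
Before: nodes reachable from 8: {0,1,2,3,5,6,7,8}
Adding (3,4): merges 8's component with another. Reachability grows.
After: nodes reachable from 8: {0,1,2,3,4,5,6,7,8}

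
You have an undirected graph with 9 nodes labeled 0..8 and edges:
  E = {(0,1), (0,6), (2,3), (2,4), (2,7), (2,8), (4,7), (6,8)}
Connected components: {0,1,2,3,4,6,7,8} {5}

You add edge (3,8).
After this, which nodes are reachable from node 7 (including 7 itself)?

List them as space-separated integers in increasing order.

Before: nodes reachable from 7: {0,1,2,3,4,6,7,8}
Adding (3,8): both endpoints already in same component. Reachability from 7 unchanged.
After: nodes reachable from 7: {0,1,2,3,4,6,7,8}

Answer: 0 1 2 3 4 6 7 8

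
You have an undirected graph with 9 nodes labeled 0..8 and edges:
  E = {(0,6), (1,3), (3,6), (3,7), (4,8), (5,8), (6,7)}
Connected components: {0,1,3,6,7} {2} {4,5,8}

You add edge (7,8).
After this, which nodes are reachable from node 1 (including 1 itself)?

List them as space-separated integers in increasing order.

Before: nodes reachable from 1: {0,1,3,6,7}
Adding (7,8): merges 1's component with another. Reachability grows.
After: nodes reachable from 1: {0,1,3,4,5,6,7,8}

Answer: 0 1 3 4 5 6 7 8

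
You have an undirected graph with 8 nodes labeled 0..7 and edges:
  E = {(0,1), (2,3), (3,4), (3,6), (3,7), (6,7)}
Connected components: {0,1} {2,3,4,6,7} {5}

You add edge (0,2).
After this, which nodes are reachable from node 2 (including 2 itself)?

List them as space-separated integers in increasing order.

Answer: 0 1 2 3 4 6 7

Derivation:
Before: nodes reachable from 2: {2,3,4,6,7}
Adding (0,2): merges 2's component with another. Reachability grows.
After: nodes reachable from 2: {0,1,2,3,4,6,7}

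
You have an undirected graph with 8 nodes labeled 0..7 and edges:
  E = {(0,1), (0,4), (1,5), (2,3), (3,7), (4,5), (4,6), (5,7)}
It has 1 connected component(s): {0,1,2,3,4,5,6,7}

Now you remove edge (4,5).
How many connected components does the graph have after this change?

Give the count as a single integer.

Answer: 1

Derivation:
Initial component count: 1
Remove (4,5): not a bridge. Count unchanged: 1.
  After removal, components: {0,1,2,3,4,5,6,7}
New component count: 1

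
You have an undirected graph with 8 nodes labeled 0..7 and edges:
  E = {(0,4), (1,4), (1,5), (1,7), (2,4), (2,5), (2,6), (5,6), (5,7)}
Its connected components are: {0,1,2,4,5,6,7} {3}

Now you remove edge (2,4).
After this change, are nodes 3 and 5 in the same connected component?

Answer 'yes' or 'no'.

Initial components: {0,1,2,4,5,6,7} {3}
Removing edge (2,4): not a bridge — component count unchanged at 2.
New components: {0,1,2,4,5,6,7} {3}
Are 3 and 5 in the same component? no

Answer: no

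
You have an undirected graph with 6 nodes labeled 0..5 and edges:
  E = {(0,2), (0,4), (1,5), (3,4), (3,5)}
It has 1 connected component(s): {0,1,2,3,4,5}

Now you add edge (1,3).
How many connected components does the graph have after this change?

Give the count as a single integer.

Answer: 1

Derivation:
Initial component count: 1
Add (1,3): endpoints already in same component. Count unchanged: 1.
New component count: 1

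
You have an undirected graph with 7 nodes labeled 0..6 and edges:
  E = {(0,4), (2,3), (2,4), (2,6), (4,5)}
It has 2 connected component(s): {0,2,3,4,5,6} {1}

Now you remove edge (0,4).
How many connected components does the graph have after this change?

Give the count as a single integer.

Initial component count: 2
Remove (0,4): it was a bridge. Count increases: 2 -> 3.
  After removal, components: {0} {1} {2,3,4,5,6}
New component count: 3

Answer: 3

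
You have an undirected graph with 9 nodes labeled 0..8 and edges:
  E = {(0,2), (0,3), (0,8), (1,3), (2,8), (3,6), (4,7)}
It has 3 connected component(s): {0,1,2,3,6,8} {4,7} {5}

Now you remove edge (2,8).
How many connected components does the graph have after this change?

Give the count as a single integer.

Answer: 3

Derivation:
Initial component count: 3
Remove (2,8): not a bridge. Count unchanged: 3.
  After removal, components: {0,1,2,3,6,8} {4,7} {5}
New component count: 3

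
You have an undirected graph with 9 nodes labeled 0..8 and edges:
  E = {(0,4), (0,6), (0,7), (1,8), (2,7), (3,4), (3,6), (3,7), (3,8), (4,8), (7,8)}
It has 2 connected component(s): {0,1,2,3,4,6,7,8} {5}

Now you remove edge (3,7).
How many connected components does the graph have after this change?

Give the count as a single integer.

Initial component count: 2
Remove (3,7): not a bridge. Count unchanged: 2.
  After removal, components: {0,1,2,3,4,6,7,8} {5}
New component count: 2

Answer: 2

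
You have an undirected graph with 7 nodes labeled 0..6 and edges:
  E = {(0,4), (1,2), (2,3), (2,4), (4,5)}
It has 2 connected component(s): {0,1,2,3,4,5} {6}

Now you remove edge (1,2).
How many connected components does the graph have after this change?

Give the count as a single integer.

Initial component count: 2
Remove (1,2): it was a bridge. Count increases: 2 -> 3.
  After removal, components: {0,2,3,4,5} {1} {6}
New component count: 3

Answer: 3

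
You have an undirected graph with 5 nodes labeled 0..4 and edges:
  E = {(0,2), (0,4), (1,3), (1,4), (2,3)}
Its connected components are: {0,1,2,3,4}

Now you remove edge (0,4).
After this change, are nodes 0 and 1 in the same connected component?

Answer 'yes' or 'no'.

Initial components: {0,1,2,3,4}
Removing edge (0,4): not a bridge — component count unchanged at 1.
New components: {0,1,2,3,4}
Are 0 and 1 in the same component? yes

Answer: yes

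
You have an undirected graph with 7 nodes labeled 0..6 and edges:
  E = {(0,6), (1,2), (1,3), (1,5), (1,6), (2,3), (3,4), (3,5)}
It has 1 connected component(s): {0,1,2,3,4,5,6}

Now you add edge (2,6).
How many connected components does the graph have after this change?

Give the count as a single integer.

Initial component count: 1
Add (2,6): endpoints already in same component. Count unchanged: 1.
New component count: 1

Answer: 1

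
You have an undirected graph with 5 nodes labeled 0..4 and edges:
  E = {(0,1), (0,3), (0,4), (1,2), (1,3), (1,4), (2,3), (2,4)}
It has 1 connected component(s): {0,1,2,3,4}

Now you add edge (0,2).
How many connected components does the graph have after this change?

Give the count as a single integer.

Answer: 1

Derivation:
Initial component count: 1
Add (0,2): endpoints already in same component. Count unchanged: 1.
New component count: 1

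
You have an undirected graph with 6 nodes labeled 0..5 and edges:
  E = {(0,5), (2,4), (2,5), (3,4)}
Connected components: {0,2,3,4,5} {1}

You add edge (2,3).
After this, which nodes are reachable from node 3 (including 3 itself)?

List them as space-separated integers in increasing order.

Answer: 0 2 3 4 5

Derivation:
Before: nodes reachable from 3: {0,2,3,4,5}
Adding (2,3): both endpoints already in same component. Reachability from 3 unchanged.
After: nodes reachable from 3: {0,2,3,4,5}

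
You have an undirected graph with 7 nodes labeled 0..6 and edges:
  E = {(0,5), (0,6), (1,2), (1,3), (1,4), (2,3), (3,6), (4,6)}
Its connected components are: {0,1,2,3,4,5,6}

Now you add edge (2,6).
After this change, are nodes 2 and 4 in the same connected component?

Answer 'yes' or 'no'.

Initial components: {0,1,2,3,4,5,6}
Adding edge (2,6): both already in same component {0,1,2,3,4,5,6}. No change.
New components: {0,1,2,3,4,5,6}
Are 2 and 4 in the same component? yes

Answer: yes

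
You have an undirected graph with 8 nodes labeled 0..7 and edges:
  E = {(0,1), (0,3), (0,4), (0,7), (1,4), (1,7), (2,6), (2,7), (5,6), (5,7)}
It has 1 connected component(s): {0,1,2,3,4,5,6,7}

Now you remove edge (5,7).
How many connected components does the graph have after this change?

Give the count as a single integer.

Initial component count: 1
Remove (5,7): not a bridge. Count unchanged: 1.
  After removal, components: {0,1,2,3,4,5,6,7}
New component count: 1

Answer: 1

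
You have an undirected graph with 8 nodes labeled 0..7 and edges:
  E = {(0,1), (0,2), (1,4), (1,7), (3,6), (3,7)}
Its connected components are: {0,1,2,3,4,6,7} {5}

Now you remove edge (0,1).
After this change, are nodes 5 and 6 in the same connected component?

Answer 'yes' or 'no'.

Initial components: {0,1,2,3,4,6,7} {5}
Removing edge (0,1): it was a bridge — component count 2 -> 3.
New components: {0,2} {1,3,4,6,7} {5}
Are 5 and 6 in the same component? no

Answer: no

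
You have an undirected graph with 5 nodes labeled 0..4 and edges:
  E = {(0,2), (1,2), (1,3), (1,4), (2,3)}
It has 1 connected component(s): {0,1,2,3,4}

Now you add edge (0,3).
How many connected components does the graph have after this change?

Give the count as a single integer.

Initial component count: 1
Add (0,3): endpoints already in same component. Count unchanged: 1.
New component count: 1

Answer: 1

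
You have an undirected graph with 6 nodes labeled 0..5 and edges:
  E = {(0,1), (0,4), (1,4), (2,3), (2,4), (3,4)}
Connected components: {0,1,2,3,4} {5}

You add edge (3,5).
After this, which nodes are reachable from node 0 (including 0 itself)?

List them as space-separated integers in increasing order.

Before: nodes reachable from 0: {0,1,2,3,4}
Adding (3,5): merges 0's component with another. Reachability grows.
After: nodes reachable from 0: {0,1,2,3,4,5}

Answer: 0 1 2 3 4 5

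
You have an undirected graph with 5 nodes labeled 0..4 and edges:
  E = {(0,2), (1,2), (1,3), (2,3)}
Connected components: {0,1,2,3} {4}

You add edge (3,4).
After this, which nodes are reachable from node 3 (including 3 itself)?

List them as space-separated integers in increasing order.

Before: nodes reachable from 3: {0,1,2,3}
Adding (3,4): merges 3's component with another. Reachability grows.
After: nodes reachable from 3: {0,1,2,3,4}

Answer: 0 1 2 3 4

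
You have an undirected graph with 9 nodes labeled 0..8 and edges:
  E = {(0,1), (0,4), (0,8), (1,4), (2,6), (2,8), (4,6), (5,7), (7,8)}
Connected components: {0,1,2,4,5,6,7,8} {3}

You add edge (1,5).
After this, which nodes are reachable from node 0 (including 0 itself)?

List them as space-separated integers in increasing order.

Before: nodes reachable from 0: {0,1,2,4,5,6,7,8}
Adding (1,5): both endpoints already in same component. Reachability from 0 unchanged.
After: nodes reachable from 0: {0,1,2,4,5,6,7,8}

Answer: 0 1 2 4 5 6 7 8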